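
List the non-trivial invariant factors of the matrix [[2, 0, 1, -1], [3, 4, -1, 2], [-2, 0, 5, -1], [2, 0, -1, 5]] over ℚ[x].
The Jordan structure of A has elementary divisors (x - 4)^2, (x - 4)^2. Arranging the block sizes at each eigenvalue in decreasing order and taking row products gives the invariant factors.

Invariant factors (smallest first, each dividing the next): (x - 4)^2, (x - 4)^2.

Check: the last factor (x - 4)^2 is the minimal polynomial, and the product (x - 4)^4 is the characteristic polynomial.

(x - 4)^2, (x - 4)^2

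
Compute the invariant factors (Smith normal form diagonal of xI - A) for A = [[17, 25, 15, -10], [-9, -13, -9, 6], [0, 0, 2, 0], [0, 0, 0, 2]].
x - 2, x - 2, (x - 2)^2

The Jordan structure of A has elementary divisors (x - 2)^2, (x - 2), (x - 2). Arranging the block sizes at each eigenvalue in decreasing order and taking row products gives the invariant factors.

Invariant factors (smallest first, each dividing the next): x - 2, x - 2, (x - 2)^2.

Check: the last factor (x - 2)^2 is the minimal polynomial, and the product (x - 2)^4 is the characteristic polynomial.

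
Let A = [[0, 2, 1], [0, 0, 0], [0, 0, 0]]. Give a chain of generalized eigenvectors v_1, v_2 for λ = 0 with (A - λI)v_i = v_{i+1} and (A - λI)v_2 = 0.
We seek v_1 ∈ ker(A^2) \ ker(A), then set v_{i+1} = A v_i.

One such chain is v_1 = [[3, 1, -1]]^T, v_2 = [[1, 0, 0]]^T. Check: A v_2 = [[0, 0, 0]]^T = 0.

v_1 = [[3, 1, -1]]^T, v_2 = [[1, 0, 0]]^T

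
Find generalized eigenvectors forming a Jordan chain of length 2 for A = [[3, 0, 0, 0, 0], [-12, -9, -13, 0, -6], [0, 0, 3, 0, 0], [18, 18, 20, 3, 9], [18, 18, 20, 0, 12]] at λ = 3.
We seek v_1 ∈ ker((A - 3I)^2) \ ker(A - 3I), then set v_{i+1} = (A - 3I) v_i.

One such chain is v_1 = [[2, -4, 1, 5, 2]]^T, v_2 = [[0, -1, 0, 2, 2]]^T. Check: (A - 3I) v_2 = [[0, 0, 0, 0, 0]]^T = 0.

v_1 = [[2, -4, 1, 5, 2]]^T, v_2 = [[0, -1, 0, 2, 2]]^T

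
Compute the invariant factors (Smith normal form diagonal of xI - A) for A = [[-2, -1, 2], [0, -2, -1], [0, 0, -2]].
(x + 2)^3

The Jordan structure of A has elementary divisors (x + 2)^3. Arranging the block sizes at each eigenvalue in decreasing order and taking row products gives the invariant factors.

Invariant factors (smallest first, each dividing the next): (x + 2)^3.

Check: the last factor (x + 2)^3 is the minimal polynomial, and the product (x + 2)^3 is the characteristic polynomial.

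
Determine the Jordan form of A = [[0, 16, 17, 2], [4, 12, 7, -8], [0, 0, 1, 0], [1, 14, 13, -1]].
The characteristic polynomial is det(xI - A) = (x - 6)(x - 4)(x - 1)^2, so the eigenvalues are 1 (algebraic multiplicity 2), 4 (algebraic multiplicity 1), 6 (algebraic multiplicity 1).

For λ = 1: rank(A - I) = 2. The eigenspace has dimension 4 - 2 = 2, so there are 2 Jordan blocks; the rank sequence gives block sizes [1, 1].

For λ = 4: algebraic multiplicity 1 gives one 1×1 block.

For λ = 6: algebraic multiplicity 1 gives one 1×1 block.

Assembling the blocks gives the Jordan form J above.

J = [[1, 0, 0, 0], [0, 1, 0, 0], [0, 0, 4, 0], [0, 0, 0, 6]]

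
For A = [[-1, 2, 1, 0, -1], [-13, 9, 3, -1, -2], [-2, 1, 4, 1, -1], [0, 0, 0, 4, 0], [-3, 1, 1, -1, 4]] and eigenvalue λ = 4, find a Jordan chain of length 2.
v_1 = [[0, -1, 2, 1, -1]]^T, v_2 = [[1, 2, 1, 0, 0]]^T

We seek v_1 ∈ ker((A - 4I)^2) \ ker(A - 4I), then set v_{i+1} = (A - 4I) v_i.

One such chain is v_1 = [[0, -1, 2, 1, -1]]^T, v_2 = [[1, 2, 1, 0, 0]]^T. Check: (A - 4I) v_2 = [[0, 0, 0, 0, 0]]^T = 0.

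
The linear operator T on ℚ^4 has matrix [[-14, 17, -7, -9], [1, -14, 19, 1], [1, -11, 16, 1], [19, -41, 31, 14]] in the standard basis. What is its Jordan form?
The characteristic polynomial is det(xI - A) = (x - 5)^2(x + 3)(x + 5), so the eigenvalues are -5 (algebraic multiplicity 1), -3 (algebraic multiplicity 1), 5 (algebraic multiplicity 2).

For λ = -5: algebraic multiplicity 1 gives one 1×1 block.

For λ = -3: algebraic multiplicity 1 gives one 1×1 block.

For λ = 5: rank(A - 5I) = 3, rank((A - 5I)^2) = 2. The eigenspace has dimension 4 - 3 = 1, so there is 1 Jordan block; the rank sequence gives block sizes [2].

Assembling the blocks gives the Jordan form J above.

J = [[-5, 0, 0, 0], [0, -3, 0, 0], [0, 0, 5, 1], [0, 0, 0, 5]]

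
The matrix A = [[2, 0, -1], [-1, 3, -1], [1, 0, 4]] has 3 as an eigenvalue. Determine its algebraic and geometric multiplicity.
The characteristic polynomial is (x - 3)^3, so the factor x - 3 appears with exponent 3: the algebraic multiplicity is 3.

rank(A - 3I) = 1, so the eigenspace has dimension 3 - 1 = 2: the geometric multiplicity is 2.

Since 2 < 3, A is not diagonalizable.

algebraic multiplicity 3, geometric multiplicity 2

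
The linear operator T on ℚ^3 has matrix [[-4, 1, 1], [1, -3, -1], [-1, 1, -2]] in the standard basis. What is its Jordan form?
J = [[-3, 1, 0], [0, -3, 1], [0, 0, -3]]

The characteristic polynomial is det(xI - A) = (x + 3)^3, so the eigenvalues are -3 (algebraic multiplicity 3).

For λ = -3: rank(A + 3I) = 2, rank((A + 3I)^2) = 1, rank((A + 3I)^3) = 0. The eigenspace has dimension 3 - 2 = 1, so there is 1 Jordan block; the rank sequence gives block sizes [3].

Assembling the blocks gives the Jordan form J above.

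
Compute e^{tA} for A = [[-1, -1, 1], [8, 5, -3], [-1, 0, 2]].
A has Jordan form J = [[2, 1, 0], [0, 2, 1], [0, 0, 2]] with A = PJP^{-1}, so e^{tA} = P e^{tJ} P^{-1}.

For a Jordan block J_k(λ), e^{tJ_k(λ)} = e^{λt} · (I + tN + t^2 N^2/2! + ... + t^{k-1} N^{k-1}/(k-1)!) where N is the nilpotent superdiagonal part.

Assembling the blocks and conjugating back gives the entries of e^{tA} as shown above.

e^{tA} = [[(1 - 3*t)*e^{2*t}, -t*e^{2*t}, t*e^{2*t}], [t*(3*t + 16)*e^{2*t}/2, (t^2 + 6*t + 2)*e^{2*t}/2, t*(-t - 6)*e^{2*t}/2], [t*(3*t - 2)*e^{2*t}/2, t^2*e^{2*t}/2, (2 - t^2)*e^{2*t}/2]]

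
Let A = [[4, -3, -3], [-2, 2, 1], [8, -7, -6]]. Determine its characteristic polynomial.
xI - A = [[x - 4, 3, 3], [2, x - 2, -1], [-8, 7, x + 6]].

Expanding det(xI - A) along the first row:
det(xI - A) = + (x - 4)·det([[x - 2, -1], [7, x + 6]]) - (3)·det([[2, -1], [-8, x + 6]]) + (3)·det([[2, x - 2], [-8, 7]]).

Evaluating gives χ_A(x) = x^3 - 3x + 2 = (x - 1)^2(x + 2).

χ_A(x) = (x - 1)^2(x + 2)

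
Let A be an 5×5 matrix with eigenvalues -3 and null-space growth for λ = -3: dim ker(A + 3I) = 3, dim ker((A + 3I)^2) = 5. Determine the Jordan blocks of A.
Jordan blocks: (-3, 2), (-3, 2), (-3, 1)

λ = -3: successive nullity increments [3, 2] count blocks of size ≥ k; block sizes are [2, 2, 1].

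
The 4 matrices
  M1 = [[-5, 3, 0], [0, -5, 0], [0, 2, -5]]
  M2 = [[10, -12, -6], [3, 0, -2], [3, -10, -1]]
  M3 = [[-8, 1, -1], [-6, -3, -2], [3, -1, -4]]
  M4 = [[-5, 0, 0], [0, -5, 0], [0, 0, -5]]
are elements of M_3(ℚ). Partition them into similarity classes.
Characteristic polynomials: χ_{M1} = (x + 5)^3, χ_{M2} = (x - 4)^2(x - 1), χ_{M3} = (x + 5)^3, χ_{M4} = (x + 5)^3.

{M1, M3}: invariant factors x + 5, (x + 5)^2.

{M2}: invariant factors (x - 4)^2(x - 1).

{M4}: invariant factors x + 5, x + 5, x + 5.

Matrices are similar if and only if their invariant-factor lists agree; the partition into similarity classes is {M1, M3}, {M2}, {M4}.

3 classes: {M1, M3}, {M2}, {M4}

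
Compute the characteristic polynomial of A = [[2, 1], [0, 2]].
χ_A(x) = (x - 2)^2

xI - A = [[x - 2, -1], [0, x - 2]].

Expanding det(xI - A) along the first row:
det(xI - A) = + (x - 2)·det([[x - 2]]) - (-1)·det([[0]]).

Evaluating gives χ_A(x) = x^2 - 4x + 4 = (x - 2)^2.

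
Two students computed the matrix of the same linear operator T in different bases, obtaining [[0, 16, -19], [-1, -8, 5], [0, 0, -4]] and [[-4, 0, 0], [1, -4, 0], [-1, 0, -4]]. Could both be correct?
Both have characteristic polynomial (x + 4)^3, but the minimal polynomial of A is (x + 4)^3 while the minimal polynomial of B is (x + 4)^2. The minimal polynomial is a similarity invariant, so A and B are not similar.

No.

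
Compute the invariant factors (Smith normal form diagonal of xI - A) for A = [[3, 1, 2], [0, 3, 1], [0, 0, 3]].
The Jordan structure of A has elementary divisors (x - 3)^3. Arranging the block sizes at each eigenvalue in decreasing order and taking row products gives the invariant factors.

Invariant factors (smallest first, each dividing the next): (x - 3)^3.

Check: the last factor (x - 3)^3 is the minimal polynomial, and the product (x - 3)^3 is the characteristic polynomial.

(x - 3)^3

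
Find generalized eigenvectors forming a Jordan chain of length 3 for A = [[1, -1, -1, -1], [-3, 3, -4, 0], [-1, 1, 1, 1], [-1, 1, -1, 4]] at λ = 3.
We seek v_1 ∈ ker((A - 3I)^3) \ ker((A - 3I)^2), then set v_{i+1} = (A - 3I) v_i.

One such chain is v_1 = [[0, 0, 0, 1]]^T, v_2 = [[-1, 0, 1, 1]]^T, v_3 = [[0, -1, 0, 1]]^T. Check: (A - 3I) v_3 = [[0, 0, 0, 0]]^T = 0.

v_1 = [[0, 0, 0, 1]]^T, v_2 = [[-1, 0, 1, 1]]^T, v_3 = [[0, -1, 0, 1]]^T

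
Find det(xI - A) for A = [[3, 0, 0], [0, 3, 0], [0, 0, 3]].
χ_A(x) = (x - 3)^3

xI - A = [[x - 3, 0, 0], [0, x - 3, 0], [0, 0, x - 3]].

Expanding det(xI - A) along the first row:
det(xI - A) = + (x - 3)·det([[x - 3, 0], [0, x - 3]]) - (0)·det([[0, 0], [0, x - 3]]) + (0)·det([[0, x - 3], [0, 0]]).

Evaluating gives χ_A(x) = x^3 - 9x^2 + 27x - 27 = (x - 3)^3.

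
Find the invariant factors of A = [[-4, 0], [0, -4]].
x + 4, x + 4

The Jordan structure of A has elementary divisors (x + 4), (x + 4). Arranging the block sizes at each eigenvalue in decreasing order and taking row products gives the invariant factors.

Invariant factors (smallest first, each dividing the next): x + 4, x + 4.

Check: the last factor x + 4 is the minimal polynomial, and the product (x + 4)^2 is the characteristic polynomial.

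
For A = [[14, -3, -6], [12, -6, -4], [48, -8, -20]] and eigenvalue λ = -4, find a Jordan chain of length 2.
We seek v_1 ∈ ker((A + 4I)^2) \ ker(A + 4I), then set v_{i+1} = (A + 4I) v_i.

One such chain is v_1 = [[1, 1, 2]]^T, v_2 = [[3, 2, 8]]^T. Check: (A + 4I) v_2 = [[0, 0, 0]]^T = 0.

v_1 = [[1, 1, 2]]^T, v_2 = [[3, 2, 8]]^T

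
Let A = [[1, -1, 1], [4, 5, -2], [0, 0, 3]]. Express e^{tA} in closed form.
e^{tA} = [[(1 - 2*t)*e^{3*t}, -t*e^{3*t}, t*e^{3*t}], [4*t*e^{3*t}, (2*t + 1)*e^{3*t}, -2*t*e^{3*t}], [0, 0, e^{3*t}]]

A has Jordan form J = [[3, 1, 0], [0, 3, 0], [0, 0, 3]] with A = PJP^{-1}, so e^{tA} = P e^{tJ} P^{-1}.

For a Jordan block J_k(λ), e^{tJ_k(λ)} = e^{λt} · (I + tN + t^2 N^2/2! + ... + t^{k-1} N^{k-1}/(k-1)!) where N is the nilpotent superdiagonal part.

Assembling the blocks and conjugating back gives the entries of e^{tA} as shown above.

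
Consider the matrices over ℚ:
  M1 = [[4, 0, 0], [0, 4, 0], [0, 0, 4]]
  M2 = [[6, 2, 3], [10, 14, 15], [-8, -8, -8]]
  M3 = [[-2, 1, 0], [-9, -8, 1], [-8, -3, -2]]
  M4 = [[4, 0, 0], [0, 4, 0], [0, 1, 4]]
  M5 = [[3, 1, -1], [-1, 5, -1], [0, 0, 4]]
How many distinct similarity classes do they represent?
3 classes: {M1}, {M2, M4, M5}, {M3}

Characteristic polynomials: χ_{M1} = (x - 4)^3, χ_{M2} = (x - 4)^3, χ_{M3} = (x + 4)^3, χ_{M4} = (x - 4)^3, χ_{M5} = (x - 4)^3.

{M1}: invariant factors x - 4, x - 4, x - 4.

{M2, M4, M5}: invariant factors x - 4, (x - 4)^2.

{M3}: invariant factors (x + 4)^3.

Matrices are similar if and only if their invariant-factor lists agree; the partition into similarity classes is {M1}, {M2, M4, M5}, {M3}.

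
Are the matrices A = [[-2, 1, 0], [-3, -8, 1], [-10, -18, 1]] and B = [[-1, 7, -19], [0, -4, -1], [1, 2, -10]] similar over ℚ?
trace(A) = -9 but trace(B) = -15. The trace is a similarity invariant, so A and B are not similar.

No.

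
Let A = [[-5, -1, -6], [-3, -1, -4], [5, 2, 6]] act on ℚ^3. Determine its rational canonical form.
R = [[0, 0, -2], [1, 0, -4], [0, 1, 0]]

The invariant factors of A (the non-unit diagonal entries of the Smith normal form of xI - A over ℚ[x]) are x^3 + 4x + 2, each dividing the next. The characteristic polynomial is their product, x^3 + 4x + 2.

The rational canonical form is the block-diagonal matrix of companion matrices C(f_i):
R = [[0, 0, -2], [1, 0, -4], [0, 1, 0]].

Note the characteristic polynomial does not split into linear factors over ℚ, so A has no Jordan form over ℚ; the rational canonical form exists over any field.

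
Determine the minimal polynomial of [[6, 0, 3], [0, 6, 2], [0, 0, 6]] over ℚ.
The characteristic polynomial factors as (x - 6)^3. The minimal polynomial is ∏(x - λ)^{k_λ} where k_λ is the size of the largest Jordan block at λ.

For λ = 6: rank(A - 6I) = 1, and the largest Jordan block has size 2 (the smallest k with rank((A - 6I)^k) = rank((A - 6I)^(k+1))).

So m_A(x) = (x - 6)^2.

m_A(x) = (x - 6)^2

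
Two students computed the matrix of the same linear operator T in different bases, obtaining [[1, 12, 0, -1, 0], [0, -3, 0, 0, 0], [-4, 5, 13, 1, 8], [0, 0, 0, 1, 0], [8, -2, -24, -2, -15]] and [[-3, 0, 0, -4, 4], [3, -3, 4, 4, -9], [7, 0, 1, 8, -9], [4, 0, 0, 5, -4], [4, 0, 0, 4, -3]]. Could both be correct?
Both have characteristic polynomial (x - 1)^3(x + 3)^2, but the minimal polynomial of A is (x - 1)^2(x + 3)^2 while the minimal polynomial of B is (x - 1)^2(x + 3). The minimal polynomial is a similarity invariant, so A and B are not similar.

No.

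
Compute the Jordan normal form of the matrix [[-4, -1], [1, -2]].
J = [[-3, 1], [0, -3]]

The characteristic polynomial is det(xI - A) = (x + 3)^2, so the eigenvalues are -3 (algebraic multiplicity 2).

For λ = -3: rank(A + 3I) = 1, rank((A + 3I)^2) = 0. The eigenspace has dimension 2 - 1 = 1, so there is 1 Jordan block; the rank sequence gives block sizes [2].

Assembling the blocks gives the Jordan form J above.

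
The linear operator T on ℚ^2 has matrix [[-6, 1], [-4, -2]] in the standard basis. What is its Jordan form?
The characteristic polynomial is det(xI - A) = (x + 4)^2, so the eigenvalues are -4 (algebraic multiplicity 2).

For λ = -4: rank(A + 4I) = 1, rank((A + 4I)^2) = 0. The eigenspace has dimension 2 - 1 = 1, so there is 1 Jordan block; the rank sequence gives block sizes [2].

Assembling the blocks gives the Jordan form J above.

J = [[-4, 1], [0, -4]]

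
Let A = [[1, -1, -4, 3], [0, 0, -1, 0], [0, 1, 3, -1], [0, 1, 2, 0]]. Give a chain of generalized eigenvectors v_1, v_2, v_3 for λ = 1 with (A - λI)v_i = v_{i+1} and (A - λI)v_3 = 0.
v_1 = [[4, -2, 1, 0]]^T, v_2 = [[-2, 1, 0, 0]]^T, v_3 = [[-1, -1, 1, 1]]^T

We seek v_1 ∈ ker((A - I)^3) \ ker((A - I)^2), then set v_{i+1} = (A - I) v_i.

One such chain is v_1 = [[4, -2, 1, 0]]^T, v_2 = [[-2, 1, 0, 0]]^T, v_3 = [[-1, -1, 1, 1]]^T. Check: (A - I) v_3 = [[0, 0, 0, 0]]^T = 0.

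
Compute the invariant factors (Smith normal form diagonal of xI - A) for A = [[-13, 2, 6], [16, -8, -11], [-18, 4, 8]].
(x + 4)^2(x + 5)

The Jordan structure of A has elementary divisors (x + 5), (x + 4)^2. Arranging the block sizes at each eigenvalue in decreasing order and taking row products gives the invariant factors.

Invariant factors (smallest first, each dividing the next): (x + 4)^2(x + 5).

Check: the last factor (x + 4)^2(x + 5) is the minimal polynomial, and the product (x + 4)^2(x + 5) is the characteristic polynomial.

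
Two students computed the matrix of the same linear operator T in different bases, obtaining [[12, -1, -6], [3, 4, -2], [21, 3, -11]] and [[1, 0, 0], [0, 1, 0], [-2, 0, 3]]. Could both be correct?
Both have characteristic polynomial (x - 3)(x - 1)^2, but the minimal polynomial of A is (x - 3)(x - 1)^2 while the minimal polynomial of B is (x - 3)(x - 1). The minimal polynomial is a similarity invariant, so A and B are not similar.

No.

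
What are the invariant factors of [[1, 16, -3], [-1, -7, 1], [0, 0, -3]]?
The Jordan structure of A has elementary divisors (x + 3)^3. Arranging the block sizes at each eigenvalue in decreasing order and taking row products gives the invariant factors.

Invariant factors (smallest first, each dividing the next): (x + 3)^3.

Check: the last factor (x + 3)^3 is the minimal polynomial, and the product (x + 3)^3 is the characteristic polynomial.

(x + 3)^3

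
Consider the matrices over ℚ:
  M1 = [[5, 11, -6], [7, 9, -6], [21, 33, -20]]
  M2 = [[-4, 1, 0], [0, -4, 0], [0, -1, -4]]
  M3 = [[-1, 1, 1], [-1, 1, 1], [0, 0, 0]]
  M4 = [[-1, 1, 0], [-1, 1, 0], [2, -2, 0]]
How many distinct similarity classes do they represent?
3 classes: {M1}, {M2}, {M3, M4}

Characteristic polynomials: χ_{M1} = (x + 2)^3, χ_{M2} = (x + 4)^3, χ_{M3} = x^3, χ_{M4} = x^3.

{M1}: invariant factors x + 2, (x + 2)^2.

{M2}: invariant factors x + 4, (x + 4)^2.

{M3, M4}: invariant factors x, x^2.

Matrices are similar if and only if their invariant-factor lists agree; the partition into similarity classes is {M1}, {M2}, {M3, M4}.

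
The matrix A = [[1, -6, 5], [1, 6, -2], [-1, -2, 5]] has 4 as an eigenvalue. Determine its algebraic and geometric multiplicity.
algebraic multiplicity 3, geometric multiplicity 1

The characteristic polynomial is (x - 4)^3, so the factor x - 4 appears with exponent 3: the algebraic multiplicity is 3.

rank(A - 4I) = 2, so the eigenspace has dimension 3 - 2 = 1: the geometric multiplicity is 1.

Since 1 < 3, A is not diagonalizable.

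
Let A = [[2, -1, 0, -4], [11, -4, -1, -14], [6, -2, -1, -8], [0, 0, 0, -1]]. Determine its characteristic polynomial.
xI - A = [[x - 2, 1, 0, 4], [-11, x + 4, 1, 14], [-6, 2, x + 1, 8], [0, 0, 0, x + 1]].

Expanding det(xI - A) along the first row:
det(xI - A) = + (x - 2)·det([[x + 4, 1, 14], [2, x + 1, 8], [0, 0, x + 1]]) - (1)·det([[-11, 1, 14], [-6, x + 1, 8], [0, 0, x + 1]]) + (0)·det([[-11, x + 4, 14], [-6, 2, 8], [0, 0, x + 1]]) - (4)·det([[-11, x + 4, 1], [-6, 2, x + 1], [0, 0, 0]]).

Evaluating gives χ_A(x) = x^4 + 4x^3 + 6x^2 + 4x + 1 = (x + 1)^4.

χ_A(x) = (x + 1)^4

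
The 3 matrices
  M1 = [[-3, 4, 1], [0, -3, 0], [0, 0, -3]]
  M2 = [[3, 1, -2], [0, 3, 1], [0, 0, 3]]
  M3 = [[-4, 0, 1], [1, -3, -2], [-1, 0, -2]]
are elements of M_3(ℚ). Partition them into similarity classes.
Characteristic polynomials: χ_{M1} = (x + 3)^3, χ_{M2} = (x - 3)^3, χ_{M3} = (x + 3)^3.

{M1}: invariant factors x + 3, (x + 3)^2.

{M2}: invariant factors (x - 3)^3.

{M3}: invariant factors (x + 3)^3.

Matrices are similar if and only if their invariant-factor lists agree; the partition into similarity classes is {M1}, {M2}, {M3}.

3 classes: {M1}, {M2}, {M3}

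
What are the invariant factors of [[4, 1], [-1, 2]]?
(x - 3)^2

The Jordan structure of A has elementary divisors (x - 3)^2. Arranging the block sizes at each eigenvalue in decreasing order and taking row products gives the invariant factors.

Invariant factors (smallest first, each dividing the next): (x - 3)^2.

Check: the last factor (x - 3)^2 is the minimal polynomial, and the product (x - 3)^2 is the characteristic polynomial.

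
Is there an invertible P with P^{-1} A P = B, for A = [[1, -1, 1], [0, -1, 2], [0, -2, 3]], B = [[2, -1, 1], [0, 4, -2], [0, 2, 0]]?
trace(A) = 3 but trace(B) = 6. The trace is a similarity invariant, so A and B are not similar.

No.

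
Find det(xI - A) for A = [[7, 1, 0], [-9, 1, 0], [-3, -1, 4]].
xI - A = [[x - 7, -1, 0], [9, x - 1, 0], [3, 1, x - 4]].

Expanding det(xI - A) along the first row:
det(xI - A) = + (x - 7)·det([[x - 1, 0], [1, x - 4]]) - (-1)·det([[9, 0], [3, x - 4]]) + (0)·det([[9, x - 1], [3, 1]]).

Evaluating gives χ_A(x) = x^3 - 12x^2 + 48x - 64 = (x - 4)^3.

χ_A(x) = (x - 4)^3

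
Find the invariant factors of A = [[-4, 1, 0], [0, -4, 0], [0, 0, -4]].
The Jordan structure of A has elementary divisors (x + 4)^2, (x + 4). Arranging the block sizes at each eigenvalue in decreasing order and taking row products gives the invariant factors.

Invariant factors (smallest first, each dividing the next): x + 4, (x + 4)^2.

Check: the last factor (x + 4)^2 is the minimal polynomial, and the product (x + 4)^3 is the characteristic polynomial.

x + 4, (x + 4)^2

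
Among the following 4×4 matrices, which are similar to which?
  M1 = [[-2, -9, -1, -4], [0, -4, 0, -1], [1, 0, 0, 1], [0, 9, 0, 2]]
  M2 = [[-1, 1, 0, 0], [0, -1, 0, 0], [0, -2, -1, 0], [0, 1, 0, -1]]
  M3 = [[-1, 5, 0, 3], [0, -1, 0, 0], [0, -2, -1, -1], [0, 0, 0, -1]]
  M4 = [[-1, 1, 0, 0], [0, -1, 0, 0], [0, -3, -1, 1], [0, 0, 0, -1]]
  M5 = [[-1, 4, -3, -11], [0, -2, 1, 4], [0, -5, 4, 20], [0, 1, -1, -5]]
Characteristic polynomials: χ_{M1} = (x + 1)^4, χ_{M2} = (x + 1)^4, χ_{M3} = (x + 1)^4, χ_{M4} = (x + 1)^4, χ_{M5} = (x + 1)^4.

{M1, M3, M4, M5}: invariant factors (x + 1)^2, (x + 1)^2.

{M2}: invariant factors x + 1, x + 1, (x + 1)^2.

Matrices are similar if and only if their invariant-factor lists agree; the partition into similarity classes is {M1, M3, M4, M5}, {M2}.

2 classes: {M1, M3, M4, M5}, {M2}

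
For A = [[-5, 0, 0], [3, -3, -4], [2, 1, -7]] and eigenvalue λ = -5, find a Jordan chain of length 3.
We seek v_1 ∈ ker((A + 5I)^3) \ ker((A + 5I)^2), then set v_{i+1} = (A + 5I) v_i.

One such chain is v_1 = [[-1, 4, 1]]^T, v_2 = [[0, 1, 0]]^T, v_3 = [[0, 2, 1]]^T. Check: (A + 5I) v_3 = [[0, 0, 0]]^T = 0.

v_1 = [[-1, 4, 1]]^T, v_2 = [[0, 1, 0]]^T, v_3 = [[0, 2, 1]]^T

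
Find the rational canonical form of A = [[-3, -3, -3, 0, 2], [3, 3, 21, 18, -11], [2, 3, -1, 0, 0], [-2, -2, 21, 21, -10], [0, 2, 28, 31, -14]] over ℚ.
R = [[0, 0, 0, 0, -9], [1, 0, 0, 0, -3], [0, 1, 0, 0, 5], [0, 0, 1, 0, -10], [0, 0, 0, 1, 6]]

The invariant factors of A (the non-unit diagonal entries of the Smith normal form of xI - A over ℚ[x]) are (x - 3)^2(x^3 + x + 1), each dividing the next. The characteristic polynomial is their product, (x - 3)^2(x^3 + x + 1).

The rational canonical form is the block-diagonal matrix of companion matrices C(f_i):
R = [[0, 0, 0, 0, -9], [1, 0, 0, 0, -3], [0, 1, 0, 0, 5], [0, 0, 1, 0, -10], [0, 0, 0, 1, 6]].

Note the characteristic polynomial does not split into linear factors over ℚ, so A has no Jordan form over ℚ; the rational canonical form exists over any field.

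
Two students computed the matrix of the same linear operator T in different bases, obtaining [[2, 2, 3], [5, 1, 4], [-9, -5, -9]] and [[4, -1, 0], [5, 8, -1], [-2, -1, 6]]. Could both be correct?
No.

trace(A) = -6 but trace(B) = 18. The trace is a similarity invariant, so A and B are not similar.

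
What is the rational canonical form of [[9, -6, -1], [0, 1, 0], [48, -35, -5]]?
The invariant factors of A (the non-unit diagonal entries of the Smith normal form of xI - A over ℚ[x]) are (x - 3)(x - 1)^2, each dividing the next. The characteristic polynomial is their product, (x - 3)(x - 1)^2.

The rational canonical form is the block-diagonal matrix of companion matrices C(f_i):
R = [[0, 0, 3], [1, 0, -7], [0, 1, 5]].

R = [[0, 0, 3], [1, 0, -7], [0, 1, 5]]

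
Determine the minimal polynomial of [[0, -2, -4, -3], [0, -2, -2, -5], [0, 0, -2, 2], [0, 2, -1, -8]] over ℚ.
m_A(x) = x(x + 4)^3

The characteristic polynomial factors as x(x + 4)^3. The minimal polynomial is ∏(x - λ)^{k_λ} where k_λ is the size of the largest Jordan block at λ.

For λ = -4: rank(A + 4I) = 3, and the largest Jordan block has size 3 (the smallest k with rank((A + 4I)^k) = rank((A + 4I)^(k+1))).
For λ = 0: rank(A) = 3, and the largest Jordan block has size 1 (the smallest k with rank(A^k) = rank(A^(k+1))).

So m_A(x) = x(x + 4)^3.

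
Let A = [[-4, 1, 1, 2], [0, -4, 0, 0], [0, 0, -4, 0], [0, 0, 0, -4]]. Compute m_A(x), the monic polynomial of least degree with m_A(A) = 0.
The characteristic polynomial factors as (x + 4)^4. The minimal polynomial is ∏(x - λ)^{k_λ} where k_λ is the size of the largest Jordan block at λ.

For λ = -4: rank(A + 4I) = 1, and the largest Jordan block has size 2 (the smallest k with rank((A + 4I)^k) = rank((A + 4I)^(k+1))).

So m_A(x) = (x + 4)^2.

m_A(x) = (x + 4)^2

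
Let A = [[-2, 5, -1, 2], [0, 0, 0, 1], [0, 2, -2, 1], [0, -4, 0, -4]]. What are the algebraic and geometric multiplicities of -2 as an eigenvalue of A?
The characteristic polynomial is (x + 2)^4, so the factor x + 2 appears with exponent 4: the algebraic multiplicity is 4.

rank(A + 2I) = 2, so the eigenspace has dimension 4 - 2 = 2: the geometric multiplicity is 2.

Since 2 < 4, A is not diagonalizable.

algebraic multiplicity 4, geometric multiplicity 2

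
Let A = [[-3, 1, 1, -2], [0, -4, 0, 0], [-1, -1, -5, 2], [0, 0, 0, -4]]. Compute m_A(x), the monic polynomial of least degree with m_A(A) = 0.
The characteristic polynomial factors as (x + 4)^4. The minimal polynomial is ∏(x - λ)^{k_λ} where k_λ is the size of the largest Jordan block at λ.

For λ = -4: rank(A + 4I) = 1, and the largest Jordan block has size 2 (the smallest k with rank((A + 4I)^k) = rank((A + 4I)^(k+1))).

So m_A(x) = (x + 4)^2.

m_A(x) = (x + 4)^2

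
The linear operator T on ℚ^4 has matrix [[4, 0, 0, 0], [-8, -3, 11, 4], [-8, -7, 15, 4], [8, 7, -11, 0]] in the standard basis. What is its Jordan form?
J = [[4, 1, 0, 0], [0, 4, 0, 0], [0, 0, 4, 0], [0, 0, 0, 4]]

The characteristic polynomial is det(xI - A) = (x - 4)^4, so the eigenvalues are 4 (algebraic multiplicity 4).

For λ = 4: rank(A - 4I) = 1, rank((A - 4I)^2) = 0. The eigenspace has dimension 4 - 1 = 3, so there are 3 Jordan blocks; the rank sequence gives block sizes [2, 1, 1].

Assembling the blocks gives the Jordan form J above.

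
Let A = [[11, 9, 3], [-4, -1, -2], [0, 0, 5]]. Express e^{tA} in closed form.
A has Jordan form J = [[5, 1, 0], [0, 5, 0], [0, 0, 5]] with A = PJP^{-1}, so e^{tA} = P e^{tJ} P^{-1}.

For a Jordan block J_k(λ), e^{tJ_k(λ)} = e^{λt} · (I + tN + t^2 N^2/2! + ... + t^{k-1} N^{k-1}/(k-1)!) where N is the nilpotent superdiagonal part.

Assembling the blocks and conjugating back gives the entries of e^{tA} as shown above.

e^{tA} = [[(6*t + 1)*e^{5*t}, 9*t*e^{5*t}, 3*t*e^{5*t}], [-4*t*e^{5*t}, (1 - 6*t)*e^{5*t}, -2*t*e^{5*t}], [0, 0, e^{5*t}]]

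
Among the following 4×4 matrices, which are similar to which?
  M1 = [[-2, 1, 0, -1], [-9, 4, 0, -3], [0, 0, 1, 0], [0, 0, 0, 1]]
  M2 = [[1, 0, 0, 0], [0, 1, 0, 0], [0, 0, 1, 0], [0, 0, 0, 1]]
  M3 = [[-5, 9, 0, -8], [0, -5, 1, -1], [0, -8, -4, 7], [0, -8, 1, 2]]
3 classes: {M1}, {M2}, {M3}

Characteristic polynomials: χ_{M1} = (x - 1)^4, χ_{M2} = (x - 1)^4, χ_{M3} = (x - 3)(x + 5)^3.

{M1}: invariant factors x - 1, x - 1, (x - 1)^2.

{M2}: invariant factors x - 1, x - 1, x - 1, x - 1.

{M3}: invariant factors (x - 3)(x + 5)^3.

Matrices are similar if and only if their invariant-factor lists agree; the partition into similarity classes is {M1}, {M2}, {M3}.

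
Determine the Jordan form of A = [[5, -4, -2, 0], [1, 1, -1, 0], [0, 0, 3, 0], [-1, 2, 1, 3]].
J = [[3, 1, 0, 0], [0, 3, 0, 0], [0, 0, 3, 0], [0, 0, 0, 3]]

The characteristic polynomial is det(xI - A) = (x - 3)^4, so the eigenvalues are 3 (algebraic multiplicity 4).

For λ = 3: rank(A - 3I) = 1, rank((A - 3I)^2) = 0. The eigenspace has dimension 4 - 1 = 3, so there are 3 Jordan blocks; the rank sequence gives block sizes [2, 1, 1].

Assembling the blocks gives the Jordan form J above.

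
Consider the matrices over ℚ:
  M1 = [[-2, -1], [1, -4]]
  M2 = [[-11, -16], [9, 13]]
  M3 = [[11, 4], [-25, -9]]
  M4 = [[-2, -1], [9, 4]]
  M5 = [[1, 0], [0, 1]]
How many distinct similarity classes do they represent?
Characteristic polynomials: χ_{M1} = (x + 3)^2, χ_{M2} = (x - 1)^2, χ_{M3} = (x - 1)^2, χ_{M4} = (x - 1)^2, χ_{M5} = (x - 1)^2.

{M1}: invariant factors (x + 3)^2.

{M2, M3, M4}: invariant factors (x - 1)^2.

{M5}: invariant factors x - 1, x - 1.

Matrices are similar if and only if their invariant-factor lists agree; the partition into similarity classes is {M1}, {M2, M3, M4}, {M5}.

3 classes: {M1}, {M2, M3, M4}, {M5}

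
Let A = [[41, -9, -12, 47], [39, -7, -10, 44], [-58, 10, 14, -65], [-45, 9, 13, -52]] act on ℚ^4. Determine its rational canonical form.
The invariant factors of A (the non-unit diagonal entries of the Smith normal form of xI - A over ℚ[x]) are (x^2 + 2x + 4)^2, each dividing the next. The characteristic polynomial is their product, (x^2 + 2x + 4)^2.

The rational canonical form is the block-diagonal matrix of companion matrices C(f_i):
R = [[0, 0, 0, -16], [1, 0, 0, -16], [0, 1, 0, -12], [0, 0, 1, -4]].

Note the characteristic polynomial does not split into linear factors over ℚ, so A has no Jordan form over ℚ; the rational canonical form exists over any field.

R = [[0, 0, 0, -16], [1, 0, 0, -16], [0, 1, 0, -12], [0, 0, 1, -4]]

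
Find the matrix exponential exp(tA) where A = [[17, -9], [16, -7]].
A has Jordan form J = [[5, 1], [0, 5]] with A = PJP^{-1}, so e^{tA} = P e^{tJ} P^{-1}.

For a Jordan block J_k(λ), e^{tJ_k(λ)} = e^{λt} · (I + tN + t^2 N^2/2! + ... + t^{k-1} N^{k-1}/(k-1)!) where N is the nilpotent superdiagonal part.

Assembling the blocks and conjugating back gives the entries of e^{tA} as shown above.

e^{tA} = [[(12*t + 1)*e^{5*t}, -9*t*e^{5*t}], [16*t*e^{5*t}, (1 - 12*t)*e^{5*t}]]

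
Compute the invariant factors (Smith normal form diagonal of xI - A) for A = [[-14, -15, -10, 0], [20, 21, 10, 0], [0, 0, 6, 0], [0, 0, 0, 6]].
x - 6, x - 6, (x - 6)(x - 1)

The Jordan structure of A has elementary divisors (x - 1), (x - 6), (x - 6), (x - 6). Arranging the block sizes at each eigenvalue in decreasing order and taking row products gives the invariant factors.

Invariant factors (smallest first, each dividing the next): x - 6, x - 6, (x - 6)(x - 1).

Check: the last factor (x - 6)(x - 1) is the minimal polynomial, and the product (x - 6)^3(x - 1) is the characteristic polynomial.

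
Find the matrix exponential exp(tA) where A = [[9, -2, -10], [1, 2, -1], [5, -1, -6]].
e^{tA} = [[(2*(t + 1)*e^{4*t} - 1)*e^{-t}, -2*t*e^{3*t}, 2*(-(t + 1)*e^{4*t} + 1)*e^{-t}], [t*e^{3*t}, (1 - t)*e^{3*t}, -t*e^{3*t}], [((t + 1)*e^{4*t} - 1)*e^{-t}, -t*e^{3*t}, (-(t + 1)*e^{4*t} + 2)*e^{-t}]]

A has Jordan form J = [[-1, 0, 0], [0, 3, 1], [0, 0, 3]] with A = PJP^{-1}, so e^{tA} = P e^{tJ} P^{-1}.

For a Jordan block J_k(λ), e^{tJ_k(λ)} = e^{λt} · (I + tN + t^2 N^2/2! + ... + t^{k-1} N^{k-1}/(k-1)!) where N is the nilpotent superdiagonal part.

Assembling the blocks and conjugating back gives the entries of e^{tA} as shown above.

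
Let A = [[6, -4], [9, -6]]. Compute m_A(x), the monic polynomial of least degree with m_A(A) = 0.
m_A(x) = x^2

The characteristic polynomial factors as x^2. The minimal polynomial is ∏(x - λ)^{k_λ} where k_λ is the size of the largest Jordan block at λ.

For λ = 0: rank(A) = 1, and the largest Jordan block has size 2 (the smallest k with rank(A^k) = rank(A^(k+1))).

So m_A(x) = x^2.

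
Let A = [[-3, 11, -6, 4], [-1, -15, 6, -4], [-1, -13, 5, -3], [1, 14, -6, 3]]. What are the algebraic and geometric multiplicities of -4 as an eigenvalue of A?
algebraic multiplicity 2, geometric multiplicity 1

The characteristic polynomial is (x + 1)^2(x + 4)^2, so the factor x + 4 appears with exponent 2: the algebraic multiplicity is 2.

rank(A + 4I) = 3, so the eigenspace has dimension 4 - 3 = 1: the geometric multiplicity is 1.

Since 1 < 2, A is not diagonalizable.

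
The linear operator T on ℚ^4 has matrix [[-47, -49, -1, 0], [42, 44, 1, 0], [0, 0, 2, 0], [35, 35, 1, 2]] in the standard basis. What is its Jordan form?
The characteristic polynomial is det(xI - A) = (x - 2)^3(x + 5), so the eigenvalues are -5 (algebraic multiplicity 1), 2 (algebraic multiplicity 3).

For λ = -5: algebraic multiplicity 1 gives one 1×1 block.

For λ = 2: rank(A - 2I) = 2, rank((A - 2I)^2) = 1. The eigenspace has dimension 4 - 2 = 2, so there are 2 Jordan blocks; the rank sequence gives block sizes [2, 1].

Assembling the blocks gives the Jordan form J above.

J = [[-5, 0, 0, 0], [0, 2, 1, 0], [0, 0, 2, 0], [0, 0, 0, 2]]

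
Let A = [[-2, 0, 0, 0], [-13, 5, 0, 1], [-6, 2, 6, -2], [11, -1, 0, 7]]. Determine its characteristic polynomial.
xI - A = [[x + 2, 0, 0, 0], [13, x - 5, 0, -1], [6, -2, x - 6, 2], [-11, 1, 0, x - 7]].

Expanding det(xI - A) along the first row:
det(xI - A) = + (x + 2)·det([[x - 5, 0, -1], [-2, x - 6, 2], [1, 0, x - 7]]) - (0)·det([[13, 0, -1], [6, x - 6, 2], [-11, 0, x - 7]]) + (0)·det([[13, x - 5, -1], [6, -2, 2], [-11, 1, x - 7]]) - (0)·det([[13, x - 5, 0], [6, -2, x - 6], [-11, 1, 0]]).

Evaluating gives χ_A(x) = x^4 - 16x^3 + 72x^2 - 432 = (x - 6)^3(x + 2).

χ_A(x) = (x - 6)^3(x + 2)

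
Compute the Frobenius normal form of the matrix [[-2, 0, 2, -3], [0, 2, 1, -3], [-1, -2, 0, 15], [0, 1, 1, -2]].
R = [[0, 0, 0, -27], [1, 0, 0, 18], [0, 1, 0, 12], [0, 0, 1, -2]]

The invariant factors of A (the non-unit diagonal entries of the Smith normal form of xI - A over ℚ[x]) are (x - 3)(x - 1)(x + 3)^2, each dividing the next. The characteristic polynomial is their product, (x - 3)(x - 1)(x + 3)^2.

The rational canonical form is the block-diagonal matrix of companion matrices C(f_i):
R = [[0, 0, 0, -27], [1, 0, 0, 18], [0, 1, 0, 12], [0, 0, 1, -2]].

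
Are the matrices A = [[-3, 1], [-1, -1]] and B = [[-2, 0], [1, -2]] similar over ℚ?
Two matrices over a field are similar if and only if they have the same invariant factors.

Both A and B have characteristic polynomial (x + 2)^2 and minimal polynomial (x + 2)^2. Computing further, both have invariant factors (x + 2)^2. Hence A and B are similar.

Yes.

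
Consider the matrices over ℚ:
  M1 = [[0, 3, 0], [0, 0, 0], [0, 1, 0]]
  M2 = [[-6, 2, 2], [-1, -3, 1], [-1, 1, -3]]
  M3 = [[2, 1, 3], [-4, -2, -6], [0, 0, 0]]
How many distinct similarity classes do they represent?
Characteristic polynomials: χ_{M1} = x^3, χ_{M2} = (x + 4)^3, χ_{M3} = x^3.

{M1, M3}: invariant factors x, x^2.

{M2}: invariant factors x + 4, (x + 4)^2.

Matrices are similar if and only if their invariant-factor lists agree; the partition into similarity classes is {M1, M3}, {M2}.

2 classes: {M1, M3}, {M2}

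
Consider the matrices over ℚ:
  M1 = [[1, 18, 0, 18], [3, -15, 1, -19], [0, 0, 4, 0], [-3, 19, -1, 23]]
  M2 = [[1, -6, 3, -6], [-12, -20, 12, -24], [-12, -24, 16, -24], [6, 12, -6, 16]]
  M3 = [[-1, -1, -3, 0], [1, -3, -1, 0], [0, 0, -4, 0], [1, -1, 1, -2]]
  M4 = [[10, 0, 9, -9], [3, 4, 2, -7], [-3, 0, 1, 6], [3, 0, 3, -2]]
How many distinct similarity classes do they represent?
Characteristic polynomials: χ_{M1} = (x - 4)^3(x - 1), χ_{M2} = (x - 4)^3(x - 1), χ_{M3} = (x + 2)^3(x + 4), χ_{M4} = (x - 4)^3(x - 1).

{M1, M4}: invariant factors x - 4, (x - 4)^2(x - 1).

{M2}: invariant factors x - 4, x - 4, (x - 4)(x - 1).

{M3}: invariant factors x + 2, (x + 2)^2(x + 4).

Matrices are similar if and only if their invariant-factor lists agree; the partition into similarity classes is {M1, M4}, {M2}, {M3}.

3 classes: {M1, M4}, {M2}, {M3}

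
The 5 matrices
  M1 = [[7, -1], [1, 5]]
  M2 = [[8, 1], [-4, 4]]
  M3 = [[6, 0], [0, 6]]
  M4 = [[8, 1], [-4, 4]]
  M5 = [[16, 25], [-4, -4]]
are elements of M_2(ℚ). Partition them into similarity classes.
2 classes: {M1, M2, M4, M5}, {M3}

Characteristic polynomials: χ_{M1} = (x - 6)^2, χ_{M2} = (x - 6)^2, χ_{M3} = (x - 6)^2, χ_{M4} = (x - 6)^2, χ_{M5} = (x - 6)^2.

{M1, M2, M4, M5}: invariant factors (x - 6)^2.

{M3}: invariant factors x - 6, x - 6.

Matrices are similar if and only if their invariant-factor lists agree; the partition into similarity classes is {M1, M2, M4, M5}, {M3}.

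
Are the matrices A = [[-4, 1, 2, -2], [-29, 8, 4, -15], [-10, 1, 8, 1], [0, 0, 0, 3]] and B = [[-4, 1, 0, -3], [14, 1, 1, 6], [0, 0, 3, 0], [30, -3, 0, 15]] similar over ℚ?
Yes.

Two matrices over a field are similar if and only if they have the same invariant factors.

Both A and B have characteristic polynomial (x - 6)(x - 3)^3 and minimal polynomial (x - 6)(x - 3)^3. Computing further, both have invariant factors (x - 6)(x - 3)^3. Hence A and B are similar.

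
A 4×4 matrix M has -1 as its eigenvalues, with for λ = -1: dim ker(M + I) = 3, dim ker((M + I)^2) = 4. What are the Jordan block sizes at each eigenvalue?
λ = -1: successive nullity increments [3, 1] count blocks of size ≥ k; block sizes are [2, 1, 1].

Jordan blocks: (-1, 2), (-1, 1), (-1, 1)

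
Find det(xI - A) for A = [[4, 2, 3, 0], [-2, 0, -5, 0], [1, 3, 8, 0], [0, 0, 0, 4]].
χ_A(x) = (x - 4)^4

xI - A = [[x - 4, -2, -3, 0], [2, x, 5, 0], [-1, -3, x - 8, 0], [0, 0, 0, x - 4]].

Expanding det(xI - A) along the first row:
det(xI - A) = + (x - 4)·det([[x, 5, 0], [-3, x - 8, 0], [0, 0, x - 4]]) - (-2)·det([[2, 5, 0], [-1, x - 8, 0], [0, 0, x - 4]]) + (-3)·det([[2, x, 0], [-1, -3, 0], [0, 0, x - 4]]) - (0)·det([[2, x, 5], [-1, -3, x - 8], [0, 0, 0]]).

Evaluating gives χ_A(x) = x^4 - 16x^3 + 96x^2 - 256x + 256 = (x - 4)^4.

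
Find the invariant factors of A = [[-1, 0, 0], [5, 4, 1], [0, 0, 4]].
(x - 4)^2(x + 1)

The Jordan structure of A has elementary divisors (x + 1), (x - 4)^2. Arranging the block sizes at each eigenvalue in decreasing order and taking row products gives the invariant factors.

Invariant factors (smallest first, each dividing the next): (x - 4)^2(x + 1).

Check: the last factor (x - 4)^2(x + 1) is the minimal polynomial, and the product (x - 4)^2(x + 1) is the characteristic polynomial.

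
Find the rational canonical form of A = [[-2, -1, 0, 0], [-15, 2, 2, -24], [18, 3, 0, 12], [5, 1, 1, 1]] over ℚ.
The invariant factors of A (the non-unit diagonal entries of the Smith normal form of xI - A over ℚ[x]) are (x - 3)(x - 1)^2(x + 4), each dividing the next. The characteristic polynomial is their product, (x - 3)(x - 1)^2(x + 4).

The rational canonical form is the block-diagonal matrix of companion matrices C(f_i):
R = [[0, 0, 0, 12], [1, 0, 0, -25], [0, 1, 0, 13], [0, 0, 1, 1]].

R = [[0, 0, 0, 12], [1, 0, 0, -25], [0, 1, 0, 13], [0, 0, 1, 1]]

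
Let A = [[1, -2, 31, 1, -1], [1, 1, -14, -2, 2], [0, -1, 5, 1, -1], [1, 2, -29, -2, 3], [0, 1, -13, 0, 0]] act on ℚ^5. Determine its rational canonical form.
R = [[0, 0, 0, 0, 30], [1, 0, 0, 0, -1], [0, 1, 0, 0, -15], [0, 0, 1, 0, -2], [0, 0, 0, 1, 5]]

The invariant factors of A (the non-unit diagonal entries of the Smith normal form of xI - A over ℚ[x]) are (x - 3)(x - 2)(x^3 - 4x - 5), each dividing the next. The characteristic polynomial is their product, (x - 3)(x - 2)(x^3 - 4x - 5).

The rational canonical form is the block-diagonal matrix of companion matrices C(f_i):
R = [[0, 0, 0, 0, 30], [1, 0, 0, 0, -1], [0, 1, 0, 0, -15], [0, 0, 1, 0, -2], [0, 0, 0, 1, 5]].

Note the characteristic polynomial does not split into linear factors over ℚ, so A has no Jordan form over ℚ; the rational canonical form exists over any field.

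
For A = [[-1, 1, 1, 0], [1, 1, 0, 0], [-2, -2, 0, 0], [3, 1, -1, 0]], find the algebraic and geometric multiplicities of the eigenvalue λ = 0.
algebraic multiplicity 4, geometric multiplicity 2

The characteristic polynomial is x^4, so the factor x appears with exponent 4: the algebraic multiplicity is 4.

rank(A) = 2, so the eigenspace has dimension 4 - 2 = 2: the geometric multiplicity is 2.

Since 2 < 4, A is not diagonalizable.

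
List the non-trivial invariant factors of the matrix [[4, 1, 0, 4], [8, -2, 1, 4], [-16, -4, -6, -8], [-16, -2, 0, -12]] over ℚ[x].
The Jordan structure of A has elementary divisors (x + 4)^3, (x + 4). Arranging the block sizes at each eigenvalue in decreasing order and taking row products gives the invariant factors.

Invariant factors (smallest first, each dividing the next): x + 4, (x + 4)^3.

Check: the last factor (x + 4)^3 is the minimal polynomial, and the product (x + 4)^4 is the characteristic polynomial.

x + 4, (x + 4)^3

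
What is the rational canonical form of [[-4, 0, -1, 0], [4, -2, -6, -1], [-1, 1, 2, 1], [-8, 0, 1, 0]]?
The invariant factors of A (the non-unit diagonal entries of the Smith normal form of xI - A over ℚ[x]) are (x + 4)(x^3 - 3), each dividing the next. The characteristic polynomial is their product, (x + 4)(x^3 - 3).

The rational canonical form is the block-diagonal matrix of companion matrices C(f_i):
R = [[0, 0, 0, 12], [1, 0, 0, 3], [0, 1, 0, 0], [0, 0, 1, -4]].

Note the characteristic polynomial does not split into linear factors over ℚ, so A has no Jordan form over ℚ; the rational canonical form exists over any field.

R = [[0, 0, 0, 12], [1, 0, 0, 3], [0, 1, 0, 0], [0, 0, 1, -4]]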